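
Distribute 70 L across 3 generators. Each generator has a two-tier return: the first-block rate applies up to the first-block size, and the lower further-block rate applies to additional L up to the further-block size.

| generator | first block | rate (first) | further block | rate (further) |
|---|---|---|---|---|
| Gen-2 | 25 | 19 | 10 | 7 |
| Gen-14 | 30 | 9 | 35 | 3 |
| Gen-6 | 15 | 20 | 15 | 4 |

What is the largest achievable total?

1045

Rank every tier by rate: Gen-6/tier1 20 > Gen-2/tier1 19 > Gen-14/tier1 9 > Gen-2/tier2 7 > Gen-6/tier2 4 > Gen-14/tier2 3.
Gen-6/tier1 (20): +15 — 55 left.
Gen-2 tier1 at 19: fill all 25 — 30 left.
Gen-14 tier1 at 9: fill all 30 — 0 left.
Total = 20×15 + 19×25 + 9×30 = 1045.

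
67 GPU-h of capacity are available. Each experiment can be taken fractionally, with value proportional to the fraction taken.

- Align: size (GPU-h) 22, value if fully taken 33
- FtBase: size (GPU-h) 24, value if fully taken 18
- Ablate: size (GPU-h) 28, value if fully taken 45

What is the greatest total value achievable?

90.75

Sort by value density: Ablate 45/28≈1.61, Align 33/22≈1.5, FtBase 18/24≈0.75.
Ablate: take in full, 28 GPU-h for value 45 — 39 left.
Align: take in full, 22 GPU-h for value 33 — 17 left.
Only 17 GPU-h remain; take 17/24 of FtBase for value 18×17/24 = 12.75.
Total value = 90.75.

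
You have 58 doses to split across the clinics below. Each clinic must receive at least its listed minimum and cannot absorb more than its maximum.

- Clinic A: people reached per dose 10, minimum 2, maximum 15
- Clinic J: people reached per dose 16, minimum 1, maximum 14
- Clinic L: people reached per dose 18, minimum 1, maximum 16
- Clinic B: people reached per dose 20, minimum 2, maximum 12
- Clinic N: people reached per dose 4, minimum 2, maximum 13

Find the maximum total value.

900

Meeting every minimum uses 2+1+1+2+2 = 8 doses, leaving 50.
Highest people reached per dose first: Clinic B 20 > Clinic L 18 > Clinic J 16 > Clinic A 10 > Clinic N 4.
Give Clinic B 10 more to hit its cap of 12 → 40 left.
Clinic L: +15 to 16 (cap) → 25 left.
Clinic J takes 13 more to reach its cap of 14 → 12 left.
Clinic A: +12 (room for 13) → 14. Pool exhausted.
Total = 10×14 + 16×14 + 18×16 + 20×12 + 4×2 = 900.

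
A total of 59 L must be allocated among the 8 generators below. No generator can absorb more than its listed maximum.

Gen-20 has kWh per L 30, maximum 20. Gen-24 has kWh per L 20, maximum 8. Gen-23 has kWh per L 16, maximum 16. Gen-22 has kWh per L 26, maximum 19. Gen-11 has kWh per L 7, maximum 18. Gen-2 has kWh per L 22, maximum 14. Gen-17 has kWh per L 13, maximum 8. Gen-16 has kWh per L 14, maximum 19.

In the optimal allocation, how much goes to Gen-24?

Order the generators by kWh per L: Gen-20 30 > Gen-22 26 > Gen-2 22 > Gen-24 20 > Gen-23 16 > Gen-16 14 > Gen-17 13 > Gen-11 7.
Gen-20: +20 to 20 (cap) → 39 left.
Give Gen-22 19 to hit its cap of 19 → 20 left.
Gen-2: +14 to 14 (cap) → 6 left.
Gen-24: +6 (room for 8) → 6. Pool exhausted.

6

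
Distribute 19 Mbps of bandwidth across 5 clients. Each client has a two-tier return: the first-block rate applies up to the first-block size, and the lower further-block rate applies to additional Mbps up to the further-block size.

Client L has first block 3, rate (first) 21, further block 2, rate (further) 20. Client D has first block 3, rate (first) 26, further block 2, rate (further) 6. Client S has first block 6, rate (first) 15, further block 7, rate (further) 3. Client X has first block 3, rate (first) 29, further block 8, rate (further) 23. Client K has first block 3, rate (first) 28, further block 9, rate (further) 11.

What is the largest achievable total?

Order all 10 blocks by rate: Client X/first 29 > Client K/first 28 > Client D/first 26 > Client X/second 23 > Client L/first 21 > Client L/second 20 > Client S/first 15 > Client K/second 11 > Client D/second 6 > Client S/second 3.
Client X/first (29): +3 → 16 left.
Client K first at 28: fill all 3 → 13 left.
Fill Client D first block (3 at 26) → 10 left.
Client X/second (23): +8 → 2 left.
2 remain; put them into Client L first at 21.
Total = 29×3 + 28×3 + 26×3 + 23×8 + 21×2 = 475.

475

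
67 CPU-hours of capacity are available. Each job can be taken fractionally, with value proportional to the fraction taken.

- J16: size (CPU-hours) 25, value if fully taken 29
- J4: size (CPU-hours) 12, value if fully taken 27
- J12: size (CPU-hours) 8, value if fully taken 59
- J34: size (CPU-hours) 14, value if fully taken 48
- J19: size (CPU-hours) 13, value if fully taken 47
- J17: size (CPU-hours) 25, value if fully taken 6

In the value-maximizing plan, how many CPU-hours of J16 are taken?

Sort by value density: J12 59/8≈7.38, J19 47/13≈3.62, J34 48/14≈3.43, J4 27/12≈2.25, J16 29/25≈1.16, J17 6/25≈0.24.
All 8 CPU-hours of J12 fit (value 59) ; 59 remain.
Take all of J19 (13 CPU-hours, value 47) ; 46 CPU-hours left.
J34: take in full, 14 CPU-hours for value 48 ; 32 left.
Take all of J4 (12 CPU-hours, value 27) ; 20 CPU-hours left.
Only 20 CPU-hours remain; take 20/25 of J16 for value 29×20/25 = 23.2.

20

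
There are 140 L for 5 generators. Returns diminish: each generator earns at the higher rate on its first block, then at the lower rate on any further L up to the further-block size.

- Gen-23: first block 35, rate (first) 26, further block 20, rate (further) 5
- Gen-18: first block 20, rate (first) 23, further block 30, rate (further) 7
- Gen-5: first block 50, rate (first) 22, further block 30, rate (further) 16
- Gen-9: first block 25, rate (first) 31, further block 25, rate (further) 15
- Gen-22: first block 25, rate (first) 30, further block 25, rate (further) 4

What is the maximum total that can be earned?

3665

Treat each block as its own option and order by rate: Gen-9/tier1 31 > Gen-22/tier1 30 > Gen-23/tier1 26 > Gen-18/tier1 23 > Gen-5/tier1 22 > Gen-5/tier2 16 > Gen-9/tier2 15 > Gen-18/tier2 7 > Gen-23/tier2 5 > Gen-22/tier2 4.
Gen-9/tier1 (31): +25 ; 115 left.
Gen-22/tier1 (30): +25 ; 90 left.
Gen-23 tier1 at 26: fill all 35 ; 55 left.
Gen-18 tier1 at 23: fill all 20 ; 35 left.
Gen-5 tier1 at 22: only 35 left, fill 35.
Total = 31×25 + 30×25 + 26×35 + 23×20 + 22×35 = 3665.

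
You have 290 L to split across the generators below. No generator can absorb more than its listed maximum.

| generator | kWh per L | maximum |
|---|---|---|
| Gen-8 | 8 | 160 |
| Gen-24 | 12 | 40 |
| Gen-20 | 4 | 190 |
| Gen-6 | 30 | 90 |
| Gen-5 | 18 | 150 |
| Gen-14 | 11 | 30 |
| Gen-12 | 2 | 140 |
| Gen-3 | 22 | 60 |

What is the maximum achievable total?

6540

Highest kWh per L first: Gen-6 30 > Gen-3 22 > Gen-5 18 > Gen-24 12 > Gen-14 11 > Gen-8 8 > Gen-20 4 > Gen-12 2.
Give Gen-6 90 to hit its cap of 90 — 200 left.
Gen-3: +60 to 60 (cap) — 140 left.
Gen-5: +140 (room for 150) → 140. Pool exhausted.
Total = 30×90 + 18×140 + 22×60 = 6540.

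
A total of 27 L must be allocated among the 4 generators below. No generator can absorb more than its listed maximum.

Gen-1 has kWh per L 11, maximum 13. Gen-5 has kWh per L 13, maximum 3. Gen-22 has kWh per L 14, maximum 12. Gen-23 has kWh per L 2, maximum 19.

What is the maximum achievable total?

Highest kWh per L first: Gen-22 14 > Gen-5 13 > Gen-1 11 > Gen-23 2.
Gen-22 takes 12 to reach its cap of 12 → 15 left.
Gen-5: +3 to 3 (cap) → 12 left.
Gen-1 has room for 13 but only 12 remain, so it gets 12.
Total = 11×12 + 13×3 + 14×12 = 339.

339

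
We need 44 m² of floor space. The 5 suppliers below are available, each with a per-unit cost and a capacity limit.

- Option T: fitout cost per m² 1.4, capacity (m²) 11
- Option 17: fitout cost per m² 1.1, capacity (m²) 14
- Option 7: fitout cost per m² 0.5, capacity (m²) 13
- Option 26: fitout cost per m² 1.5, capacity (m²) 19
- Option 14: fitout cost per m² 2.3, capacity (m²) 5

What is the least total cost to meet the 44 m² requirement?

Fill from the cheapest supplier first.
Take 13 from Option 7 at 0.5 — need 31 more.
Option 17 (1.1): use full 14 — 17 m² to go.
Take 11 from Option T at 1.4 — need 6 more.
Option 26 at 1.5: take 6 of its 19 — requirement met.
Option 14: unused.
Cost = 13×0.5 + 14×1.1 + 11×1.4 + 6×1.5 = 46.3.

46.3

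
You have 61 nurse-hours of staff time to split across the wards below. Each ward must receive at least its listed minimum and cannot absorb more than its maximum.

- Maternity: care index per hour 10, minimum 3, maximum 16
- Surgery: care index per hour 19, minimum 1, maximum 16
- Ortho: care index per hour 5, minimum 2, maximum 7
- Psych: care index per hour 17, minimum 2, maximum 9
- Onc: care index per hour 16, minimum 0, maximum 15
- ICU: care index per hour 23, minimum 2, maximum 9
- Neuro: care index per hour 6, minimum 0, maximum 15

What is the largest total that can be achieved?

Meeting every minimum uses 3+1+2+2+0+2+0 = 10 nurse-hours, leaving 51.
Order the wards by care index per hour: ICU 23 > Surgery 19 > Psych 17 > Onc 16 > Maternity 10 > Neuro 6 > Ortho 5.
ICU takes 7 more to reach its cap of 9 ; 44 left.
Give Surgery 15 more to hit its cap of 16 ; 29 left.
Give Psych 7 more to hit its cap of 9 ; 22 left.
Onc takes 15 more to reach its cap of 15 ; 7 left.
Only 7 left; Maternity takes them to reach 10.
Total = 10×10 + 19×16 + 5×2 + 17×9 + 16×15 + 23×9 = 1014.

1014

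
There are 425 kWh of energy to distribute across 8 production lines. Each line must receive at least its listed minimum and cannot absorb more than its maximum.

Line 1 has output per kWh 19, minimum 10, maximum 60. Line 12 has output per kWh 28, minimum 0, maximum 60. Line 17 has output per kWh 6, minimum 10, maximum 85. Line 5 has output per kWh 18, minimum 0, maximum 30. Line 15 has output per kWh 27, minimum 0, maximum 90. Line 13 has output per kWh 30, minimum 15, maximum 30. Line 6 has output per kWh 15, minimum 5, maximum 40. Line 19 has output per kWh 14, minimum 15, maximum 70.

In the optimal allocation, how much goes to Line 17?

Meeting every minimum uses 10+0+10+0+0+15+5+15 = 55 kWh, leaving 370.
Order the production lines by output per kWh: Line 13 30 > Line 12 28 > Line 15 27 > Line 1 19 > Line 5 18 > Line 6 15 > Line 19 14 > Line 17 6.
Line 13: +15 to 30 (cap) ; 355 left.
Give Line 12 60 more to hit its cap of 60 ; 295 left.
Give Line 15 90 more to hit its cap of 90 ; 205 left.
Line 1: +50 to 60 (cap) ; 155 left.
Line 5 takes 30 more to reach its cap of 30 ; 125 left.
Give Line 6 35 more to hit its cap of 40 ; 90 left.
Line 19 takes 55 more to reach its cap of 70 ; 35 left.
Only 35 left; Line 17 takes them to reach 45.

45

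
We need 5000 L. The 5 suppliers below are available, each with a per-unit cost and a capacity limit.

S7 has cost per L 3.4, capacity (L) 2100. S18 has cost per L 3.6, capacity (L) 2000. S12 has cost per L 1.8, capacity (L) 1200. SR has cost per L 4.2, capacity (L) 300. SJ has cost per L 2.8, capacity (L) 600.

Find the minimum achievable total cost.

14940

Cheapest first:
S12 at 1.8: take all 1200 L → 3800 still needed.
Take 600 from SJ at 2.8 → need 3200 more.
S7 (3.4): use full 2100 → 1100 L to go.
Take 1100 from S18 at 3.6 to finish.
SR: unused.
Cost = 1200×1.8 + 600×2.8 + 2100×3.4 + 1100×3.6 = 14940.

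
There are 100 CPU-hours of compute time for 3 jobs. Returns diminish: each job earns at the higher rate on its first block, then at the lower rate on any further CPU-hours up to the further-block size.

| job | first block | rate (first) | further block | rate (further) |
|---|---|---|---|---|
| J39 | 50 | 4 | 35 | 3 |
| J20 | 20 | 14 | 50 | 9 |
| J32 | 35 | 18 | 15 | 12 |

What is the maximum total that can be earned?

1360

Order all 6 blocks by rate: J32/tier1 18 > J20/tier1 14 > J32/tier2 12 > J20/tier2 9 > J39/tier1 4 > J39/tier2 3.
Fill J32 tier1 block (35 at 18) → 65 left.
J20/tier1 (14): +20 → 45 left.
J32 tier2 at 12: fill all 15 → 30 left.
J20 tier2 at 9: only 30 left, fill 30.
Total = 18×35 + 14×20 + 12×15 + 9×30 = 1360.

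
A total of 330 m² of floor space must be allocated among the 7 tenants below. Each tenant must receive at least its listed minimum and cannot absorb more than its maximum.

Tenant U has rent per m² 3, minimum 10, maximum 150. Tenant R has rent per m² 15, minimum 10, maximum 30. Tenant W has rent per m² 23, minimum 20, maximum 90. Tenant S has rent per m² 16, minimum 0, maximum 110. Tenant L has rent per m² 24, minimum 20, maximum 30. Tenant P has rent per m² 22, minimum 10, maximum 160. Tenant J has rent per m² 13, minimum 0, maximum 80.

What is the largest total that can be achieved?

6970

Meeting every minimum uses 10+10+20+0+20+10+0 = 70 m², leaving 260.
Highest rent per m² first: Tenant L 24 > Tenant W 23 > Tenant P 22 > Tenant S 16 > Tenant R 15 > Tenant J 13 > Tenant U 3.
Tenant L takes 10 more to reach its cap of 30 — 250 left.
Tenant W takes 70 more to reach its cap of 90 — 180 left.
Give Tenant P 150 more to hit its cap of 160 — 30 left.
Only 30 left; Tenant S takes them to reach 30.
Total = 3×10 + 15×10 + 23×90 + 16×30 + 24×30 + 22×160 = 6970.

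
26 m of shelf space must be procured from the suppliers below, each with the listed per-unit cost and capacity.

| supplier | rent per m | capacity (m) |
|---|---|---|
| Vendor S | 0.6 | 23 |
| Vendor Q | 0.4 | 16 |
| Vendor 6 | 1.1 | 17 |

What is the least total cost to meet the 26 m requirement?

Fill from the cheapest supplier first.
Vendor Q at 0.4: take all 16 m — 10 still needed.
Take 10 from Vendor S at 0.6 to finish.
Vendor 6: unused.
Cost = 16×0.4 + 10×0.6 = 12.4.

12.4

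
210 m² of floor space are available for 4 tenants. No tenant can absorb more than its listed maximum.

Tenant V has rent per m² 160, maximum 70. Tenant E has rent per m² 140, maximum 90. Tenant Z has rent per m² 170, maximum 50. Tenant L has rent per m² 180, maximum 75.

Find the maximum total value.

Order the tenants by rent per m²: Tenant L 180 > Tenant Z 170 > Tenant V 160 > Tenant E 140.
Tenant L: +75 to 75 (cap) — 135 left.
Tenant Z: +50 to 50 (cap) — 85 left.
Give Tenant V 70 to hit its cap of 70 — 15 left.
Only 15 left; Tenant E takes them to reach 15.
Total = 160×70 + 140×15 + 170×50 + 180×75 = 35300.

35300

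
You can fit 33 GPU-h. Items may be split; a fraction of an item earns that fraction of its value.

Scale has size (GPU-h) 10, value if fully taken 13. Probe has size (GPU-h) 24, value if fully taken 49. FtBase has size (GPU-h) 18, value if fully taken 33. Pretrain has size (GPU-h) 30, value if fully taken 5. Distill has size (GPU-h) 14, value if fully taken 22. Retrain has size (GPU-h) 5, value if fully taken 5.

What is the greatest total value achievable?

65.5

Best value per unit of size first: Probe 49/24≈2.04, FtBase 33/18≈1.83, Distill 22/14≈1.57, Scale 13/10≈1.3, Retrain 5/5≈1, Pretrain 5/30≈0.167.
Probe: take in full, 24 GPU-h for value 49 → 9 left.
Fill the last 9 GPU-h with part of FtBase: 9/18 of it earns 16.5.
Total value = 65.5.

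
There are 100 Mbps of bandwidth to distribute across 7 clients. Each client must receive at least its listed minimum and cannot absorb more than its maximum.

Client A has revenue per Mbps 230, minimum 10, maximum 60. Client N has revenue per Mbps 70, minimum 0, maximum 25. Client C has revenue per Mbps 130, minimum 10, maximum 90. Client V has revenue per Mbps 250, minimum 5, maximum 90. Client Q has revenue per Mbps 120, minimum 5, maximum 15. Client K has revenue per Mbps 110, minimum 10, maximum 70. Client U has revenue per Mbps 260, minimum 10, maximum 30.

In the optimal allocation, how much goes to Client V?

Meeting every minimum uses 10+0+10+5+5+10+10 = 50 Mbps, leaving 50.
Rank by revenue per Mbps: Client U 260 > Client V 250 > Client A 230 > Client C 130 > Client Q 120 > Client K 110 > Client N 70.
Client U takes 20 more to reach its cap of 30 → 30 left.
Client V has room for 85 more but only 30 remain, so it gets 35.

35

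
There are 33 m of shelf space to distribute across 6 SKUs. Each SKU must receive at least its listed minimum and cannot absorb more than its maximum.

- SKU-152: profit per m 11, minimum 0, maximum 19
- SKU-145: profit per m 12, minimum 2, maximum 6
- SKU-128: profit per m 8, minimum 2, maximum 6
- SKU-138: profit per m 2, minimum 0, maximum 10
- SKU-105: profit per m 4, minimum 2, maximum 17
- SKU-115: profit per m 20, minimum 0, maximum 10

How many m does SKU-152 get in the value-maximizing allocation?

Meeting every minimum uses 0+2+2+0+2+0 = 6 m, leaving 27.
Rank by profit per m: SKU-115 20 > SKU-145 12 > SKU-152 11 > SKU-128 8 > SKU-105 4 > SKU-138 2.
SKU-115: +10 to 10 (cap) — 17 left.
Give SKU-145 4 more to hit its cap of 6 — 13 left.
SKU-152: +13 (room for 19) → 13. Pool exhausted.

13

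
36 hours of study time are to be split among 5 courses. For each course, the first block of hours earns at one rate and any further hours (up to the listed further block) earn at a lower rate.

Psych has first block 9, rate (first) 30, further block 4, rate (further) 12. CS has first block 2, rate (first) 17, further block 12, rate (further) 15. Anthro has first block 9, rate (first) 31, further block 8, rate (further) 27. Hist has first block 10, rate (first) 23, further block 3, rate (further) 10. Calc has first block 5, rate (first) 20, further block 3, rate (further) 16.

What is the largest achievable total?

995

Treat each block as its own option and order by rate: Anthro/tier1 31 > Psych/tier1 30 > Anthro/tier2 27 > Hist/tier1 23 > Calc/tier1 20 > CS/tier1 17 > Calc/tier2 16 > CS/tier2 15 > Psych/tier2 12 > Hist/tier2 10.
Fill Anthro tier1 block (9 at 31) — 27 left.
Psych tier1 at 30: fill all 9 — 18 left.
Anthro/tier2 (27): +8 — 10 left.
Fill Hist tier1 block (10 at 23) — 0 left.
Total = 31×9 + 30×9 + 27×8 + 23×10 = 995.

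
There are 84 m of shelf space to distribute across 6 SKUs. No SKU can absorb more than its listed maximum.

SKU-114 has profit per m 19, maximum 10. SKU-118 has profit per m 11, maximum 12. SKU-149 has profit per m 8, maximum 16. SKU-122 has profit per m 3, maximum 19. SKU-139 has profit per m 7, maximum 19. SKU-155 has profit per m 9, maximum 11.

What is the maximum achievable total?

730

Rank by profit per m: SKU-114 19 > SKU-118 11 > SKU-155 9 > SKU-149 8 > SKU-139 7 > SKU-122 3.
SKU-114 takes 10 to reach its cap of 10 ; 74 left.
SKU-118 takes 12 to reach its cap of 12 ; 62 left.
SKU-155 takes 11 to reach its cap of 11 ; 51 left.
SKU-149: +16 to 16 (cap) ; 35 left.
SKU-139 takes 19 to reach its cap of 19 ; 16 left.
Only 16 left; SKU-122 takes them to reach 16.
Total = 19×10 + 11×12 + 8×16 + 3×16 + 7×19 + 9×11 = 730.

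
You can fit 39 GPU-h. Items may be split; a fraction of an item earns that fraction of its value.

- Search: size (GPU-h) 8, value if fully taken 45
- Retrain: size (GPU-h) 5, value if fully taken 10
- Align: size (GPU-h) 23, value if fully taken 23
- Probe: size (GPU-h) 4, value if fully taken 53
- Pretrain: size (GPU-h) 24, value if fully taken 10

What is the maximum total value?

Best value per unit of size first: Probe 53/4≈13.2, Search 45/8≈5.62, Retrain 10/5≈2, Align 23/23≈1, Pretrain 10/24≈0.417.
Take all of Probe (4 GPU-h, value 53) ; 35 GPU-h left.
Take all of Search (8 GPU-h, value 45) ; 27 GPU-h left.
Take all of Retrain (5 GPU-h, value 10) ; 22 GPU-h left.
Fill the last 22 GPU-h with part of Align: 22/23 of it earns 22.
Total value = 130.

130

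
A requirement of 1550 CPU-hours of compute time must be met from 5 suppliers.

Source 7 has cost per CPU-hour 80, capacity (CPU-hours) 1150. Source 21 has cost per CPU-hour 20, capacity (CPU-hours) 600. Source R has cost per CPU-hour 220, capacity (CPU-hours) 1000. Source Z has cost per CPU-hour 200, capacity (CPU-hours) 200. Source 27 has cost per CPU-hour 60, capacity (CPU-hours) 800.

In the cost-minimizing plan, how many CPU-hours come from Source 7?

150

Use suppliers in increasing cost order.
Source 21 at 20: take all 600 CPU-hours — 950 still needed.
Source 27 at 60: take all 800 CPU-hours — 150 still needed.
Source 7 at 80: take 150 of its 1150 — requirement met.
Source Z, Source R: unused.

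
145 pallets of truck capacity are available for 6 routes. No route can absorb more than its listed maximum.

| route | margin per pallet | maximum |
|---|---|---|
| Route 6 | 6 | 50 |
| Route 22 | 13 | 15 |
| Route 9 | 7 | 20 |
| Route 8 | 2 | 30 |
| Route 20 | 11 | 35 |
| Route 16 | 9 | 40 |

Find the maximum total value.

1290

Rank by margin per pallet: Route 22 13 > Route 20 11 > Route 16 9 > Route 9 7 > Route 6 6 > Route 8 2.
Route 22 takes 15 to reach its cap of 15 → 130 left.
Give Route 20 35 to hit its cap of 35 → 95 left.
Route 16: +40 to 40 (cap) → 55 left.
Give Route 9 20 to hit its cap of 20 → 35 left.
Route 6: +35 (room for 50) → 35. Pool exhausted.
Total = 6×35 + 13×15 + 7×20 + 11×35 + 9×40 = 1290.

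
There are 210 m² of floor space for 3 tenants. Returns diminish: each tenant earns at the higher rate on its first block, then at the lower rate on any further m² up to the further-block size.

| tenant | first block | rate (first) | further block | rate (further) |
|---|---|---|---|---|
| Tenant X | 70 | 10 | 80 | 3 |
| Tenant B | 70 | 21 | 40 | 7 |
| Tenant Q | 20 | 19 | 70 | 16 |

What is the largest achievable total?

3470

Rank every tier by rate: Tenant B/T1 21 > Tenant Q/T1 19 > Tenant Q/T2 16 > Tenant X/T1 10 > Tenant B/T2 7 > Tenant X/T2 3.
Fill Tenant B T1 block (70 at 21) — 140 left.
Tenant Q T1 at 19: fill all 20 — 120 left.
Fill Tenant Q T2 block (70 at 16) — 50 left.
Tenant X T1 at 10: only 50 left, fill 50.
Total = 21×70 + 19×20 + 16×70 + 10×50 = 3470.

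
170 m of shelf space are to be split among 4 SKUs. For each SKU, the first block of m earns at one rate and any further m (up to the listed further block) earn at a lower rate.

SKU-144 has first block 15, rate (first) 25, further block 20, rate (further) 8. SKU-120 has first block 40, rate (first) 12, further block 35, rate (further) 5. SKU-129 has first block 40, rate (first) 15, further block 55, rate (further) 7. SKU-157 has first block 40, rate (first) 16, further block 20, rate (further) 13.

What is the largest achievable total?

2475

Order all 8 blocks by rate: SKU-144/T1 25 > SKU-157/T1 16 > SKU-129/T1 15 > SKU-157/T2 13 > SKU-120/T1 12 > SKU-144/T2 8 > SKU-129/T2 7 > SKU-120/T2 5.
Fill SKU-144 T1 block (15 at 25) — 155 left.
SKU-157 T1 at 16: fill all 40 — 115 left.
SKU-129/T1 (15): +40 — 75 left.
Fill SKU-157 T2 block (20 at 13) — 55 left.
SKU-120 T1 at 12: fill all 40 — 15 left.
15 remain; put them into SKU-144 T2 at 8.
Total = 25×15 + 16×40 + 15×40 + 13×20 + 12×40 + 8×15 = 2475.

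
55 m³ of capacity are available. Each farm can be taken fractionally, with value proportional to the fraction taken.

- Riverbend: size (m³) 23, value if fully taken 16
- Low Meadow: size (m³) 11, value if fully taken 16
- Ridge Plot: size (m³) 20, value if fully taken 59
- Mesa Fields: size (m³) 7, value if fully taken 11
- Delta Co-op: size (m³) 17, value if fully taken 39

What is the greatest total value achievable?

Sort by value density: Ridge Plot 59/20≈2.95, Delta Co-op 39/17≈2.29, Mesa Fields 11/7≈1.57, Low Meadow 16/11≈1.45, Riverbend 16/23≈0.696.
All 20 m³ of Ridge Plot fit (value 59) — 35 remain.
Delta Co-op: take in full, 17 m³ for value 39 — 18 left.
All 7 m³ of Mesa Fields fit (value 11) — 11 remain.
All 11 m³ of Low Meadow fit (value 16) — 0 remain.
Total value = 125.

125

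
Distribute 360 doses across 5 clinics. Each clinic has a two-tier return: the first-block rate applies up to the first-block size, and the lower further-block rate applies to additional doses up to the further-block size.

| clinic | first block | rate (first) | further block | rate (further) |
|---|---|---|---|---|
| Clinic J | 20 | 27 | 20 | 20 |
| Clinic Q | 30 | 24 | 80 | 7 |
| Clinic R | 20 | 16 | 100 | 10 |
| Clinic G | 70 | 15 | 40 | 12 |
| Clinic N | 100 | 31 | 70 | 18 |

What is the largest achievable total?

Order all 10 blocks by rate: Clinic N/T1 31 > Clinic J/T1 27 > Clinic Q/T1 24 > Clinic J/T2 20 > Clinic N/T2 18 > Clinic R/T1 16 > Clinic G/T1 15 > Clinic G/T2 12 > Clinic R/T2 10 > Clinic Q/T2 7.
Clinic N/T1 (31): +100 — 260 left.
Clinic J T1 at 27: fill all 20 — 240 left.
Clinic Q T1 at 24: fill all 30 — 210 left.
Fill Clinic J T2 block (20 at 20) — 190 left.
Clinic N T2 at 18: fill all 70 — 120 left.
Fill Clinic R T1 block (20 at 16) — 100 left.
Clinic G T1 at 15: fill all 70 — 30 left.
30 remain; put them into Clinic G T2 at 12.
Total = 31×100 + 27×20 + 24×30 + 20×20 + 18×70 + 16×20 + 15×70 + 12×30 = 7750.

7750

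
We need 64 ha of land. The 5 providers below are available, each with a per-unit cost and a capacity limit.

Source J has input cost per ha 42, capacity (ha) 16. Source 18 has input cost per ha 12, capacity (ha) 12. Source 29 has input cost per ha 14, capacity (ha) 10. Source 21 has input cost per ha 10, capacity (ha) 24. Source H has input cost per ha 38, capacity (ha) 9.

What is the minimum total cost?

Cheapest first:
Source 21 at 10: take all 24 ha → 40 still needed.
Take 12 from Source 18 at 12 → need 28 more.
Source 29 at 14: take all 10 ha → 18 still needed.
Source H (38): use full 9 → 9 ha to go.
Source J at 42: take 9 of its 16 → requirement met.
Cost = 24×10 + 12×12 + 10×14 + 9×38 + 9×42 = 1244.

1244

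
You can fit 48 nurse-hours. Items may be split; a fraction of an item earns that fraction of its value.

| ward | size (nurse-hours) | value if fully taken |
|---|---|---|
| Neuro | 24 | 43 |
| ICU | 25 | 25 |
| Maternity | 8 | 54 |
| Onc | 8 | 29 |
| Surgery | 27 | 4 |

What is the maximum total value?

Sort by value density: Maternity 54/8≈6.75, Onc 29/8≈3.62, Neuro 43/24≈1.79, ICU 25/25≈1, Surgery 4/27≈0.148.
Take all of Maternity (8 nurse-hours, value 54) → 40 nurse-hours left.
Onc: take in full, 8 nurse-hours for value 29 → 32 left.
Take all of Neuro (24 nurse-hours, value 43) → 8 nurse-hours left.
Fill the last 8 nurse-hours with part of ICU: 8/25 of it earns 8.
Total value = 134.

134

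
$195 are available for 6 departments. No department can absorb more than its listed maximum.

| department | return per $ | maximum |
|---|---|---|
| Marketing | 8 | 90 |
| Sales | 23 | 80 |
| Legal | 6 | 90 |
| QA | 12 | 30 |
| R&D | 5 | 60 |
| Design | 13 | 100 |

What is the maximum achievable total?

3320

Order the departments by return per $: Sales 23 > Design 13 > QA 12 > Marketing 8 > Legal 6 > R&D 5.
Give Sales 80 to hit its cap of 80 — 115 left.
Design takes 100 to reach its cap of 100 — 15 left.
QA: +15 (room for 30) → 15. Pool exhausted.
Total = 23×80 + 12×15 + 13×100 = 3320.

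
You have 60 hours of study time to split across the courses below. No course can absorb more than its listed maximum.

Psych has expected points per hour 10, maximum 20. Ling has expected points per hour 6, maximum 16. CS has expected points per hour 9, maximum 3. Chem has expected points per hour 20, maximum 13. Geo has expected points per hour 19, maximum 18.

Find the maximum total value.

Rank by expected points per hour: Chem 20 > Geo 19 > Psych 10 > CS 9 > Ling 6.
Give Chem 13 to hit its cap of 13 — 47 left.
Give Geo 18 to hit its cap of 18 — 29 left.
Psych takes 20 to reach its cap of 20 — 9 left.
CS: +3 to 3 (cap) — 6 left.
Ling: +6 (room for 16) → 6. Pool exhausted.
Total = 10×20 + 6×6 + 9×3 + 20×13 + 19×18 = 865.

865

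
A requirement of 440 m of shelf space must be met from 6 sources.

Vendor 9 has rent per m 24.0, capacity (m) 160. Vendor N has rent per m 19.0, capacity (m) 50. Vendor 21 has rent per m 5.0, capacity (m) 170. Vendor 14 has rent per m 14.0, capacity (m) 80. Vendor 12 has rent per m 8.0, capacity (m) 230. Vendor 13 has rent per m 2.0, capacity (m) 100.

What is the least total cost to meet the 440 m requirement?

2410

Fill from the cheapest source first.
Take 100 from Vendor 13 at 2.0 — need 340 more.
Take 170 from Vendor 21 at 5.0 — need 170 more.
Vendor 12 (8.0): take the remaining 170 — done.
Vendor 14, Vendor N, Vendor 9: unused.
Cost = 100×2.0 + 170×5.0 + 170×8.0 = 2410.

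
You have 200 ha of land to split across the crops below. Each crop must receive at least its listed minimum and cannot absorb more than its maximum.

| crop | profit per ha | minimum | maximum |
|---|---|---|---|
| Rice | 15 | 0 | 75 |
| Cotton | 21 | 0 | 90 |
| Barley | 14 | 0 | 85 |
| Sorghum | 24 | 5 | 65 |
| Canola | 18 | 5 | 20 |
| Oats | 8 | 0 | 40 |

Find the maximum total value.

4185

Meeting every minimum uses 0+0+0+5+5+0 = 10 ha, leaving 190.
Rank by profit per ha: Sorghum 24 > Cotton 21 > Canola 18 > Rice 15 > Barley 14 > Oats 8.
Sorghum takes 60 more to reach its cap of 65 → 130 left.
Cotton: +90 to 90 (cap) → 40 left.
Canola: +15 to 20 (cap) → 25 left.
Rice has room for 75 more but only 25 remain, so it gets 25.
Total = 15×25 + 21×90 + 24×65 + 18×20 = 4185.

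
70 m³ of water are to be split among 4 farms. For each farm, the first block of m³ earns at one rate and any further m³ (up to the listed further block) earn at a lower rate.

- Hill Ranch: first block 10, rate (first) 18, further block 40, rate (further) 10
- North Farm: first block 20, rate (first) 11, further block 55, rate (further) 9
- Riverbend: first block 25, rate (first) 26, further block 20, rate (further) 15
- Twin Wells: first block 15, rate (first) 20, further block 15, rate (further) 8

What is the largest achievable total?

Treat each block as its own option and order by rate: Riverbend/T1 26 > Twin Wells/T1 20 > Hill Ranch/T1 18 > Riverbend/T2 15 > North Farm/T1 11 > Hill Ranch/T2 10 > North Farm/T2 9 > Twin Wells/T2 8.
Fill Riverbend T1 block (25 at 26) — 45 left.
Twin Wells/T1 (20): +15 — 30 left.
Hill Ranch T1 at 18: fill all 10 — 20 left.
Riverbend/T2 (15): +20 — 0 left.
Total = 26×25 + 20×15 + 18×10 + 15×20 = 1430.

1430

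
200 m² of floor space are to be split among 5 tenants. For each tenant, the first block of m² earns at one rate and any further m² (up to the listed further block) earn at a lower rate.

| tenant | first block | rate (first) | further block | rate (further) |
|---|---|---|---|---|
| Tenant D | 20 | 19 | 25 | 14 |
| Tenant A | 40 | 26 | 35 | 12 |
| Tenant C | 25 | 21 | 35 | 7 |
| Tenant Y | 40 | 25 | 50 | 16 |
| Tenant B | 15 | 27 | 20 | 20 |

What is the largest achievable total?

4390

Treat each block as its own option and order by rate: Tenant B/tier1 27 > Tenant A/tier1 26 > Tenant Y/tier1 25 > Tenant C/tier1 21 > Tenant B/tier2 20 > Tenant D/tier1 19 > Tenant Y/tier2 16 > Tenant D/tier2 14 > Tenant A/tier2 12 > Tenant C/tier2 7.
Tenant B tier1 at 27: fill all 15 ; 185 left.
Tenant A tier1 at 26: fill all 40 ; 145 left.
Fill Tenant Y tier1 block (40 at 25) ; 105 left.
Tenant C tier1 at 21: fill all 25 ; 80 left.
Fill Tenant B tier2 block (20 at 20) ; 60 left.
Tenant D tier1 at 19: fill all 20 ; 40 left.
40 remain; put them into Tenant Y tier2 at 16.
Total = 27×15 + 26×40 + 25×40 + 21×25 + 20×20 + 19×20 + 16×40 = 4390.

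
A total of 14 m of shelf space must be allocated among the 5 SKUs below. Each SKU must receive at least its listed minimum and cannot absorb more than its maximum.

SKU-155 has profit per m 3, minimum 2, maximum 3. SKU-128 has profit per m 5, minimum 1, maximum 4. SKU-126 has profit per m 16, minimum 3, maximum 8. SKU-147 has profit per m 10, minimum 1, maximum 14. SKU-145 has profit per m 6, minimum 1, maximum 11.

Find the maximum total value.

165

Meeting every minimum uses 2+1+3+1+1 = 8 m, leaving 6.
Highest profit per m first: SKU-126 16 > SKU-147 10 > SKU-145 6 > SKU-128 5 > SKU-155 3.
SKU-126 takes 5 more to reach its cap of 8 — 1 left.
SKU-147 has room for 13 more but only 1 remain, so it gets 2.
Total = 3×2 + 5×1 + 16×8 + 10×2 + 6×1 = 165.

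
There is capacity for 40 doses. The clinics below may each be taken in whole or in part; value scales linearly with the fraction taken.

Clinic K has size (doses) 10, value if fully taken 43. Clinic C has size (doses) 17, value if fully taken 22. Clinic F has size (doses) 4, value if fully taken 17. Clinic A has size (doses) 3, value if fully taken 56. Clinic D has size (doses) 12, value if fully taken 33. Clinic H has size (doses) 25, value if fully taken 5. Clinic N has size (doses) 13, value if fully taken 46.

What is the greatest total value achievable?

Best value per unit of size first: Clinic A 56/3≈18.7, Clinic K 43/10≈4.3, Clinic F 17/4≈4.25, Clinic N 46/13≈3.54, Clinic D 33/12≈2.75, Clinic C 22/17≈1.29, Clinic H 5/25≈0.2.
Clinic A: take in full, 3 doses for value 56 ; 37 left.
Take all of Clinic K (10 doses, value 43) ; 27 doses left.
Take all of Clinic F (4 doses, value 17) ; 23 doses left.
All 13 doses of Clinic N fit (value 46) ; 10 remain.
Only 10 doses remain; take 10/12 of Clinic D for value 33×10/12 = 27.5.
Total value = 189.5.

189.5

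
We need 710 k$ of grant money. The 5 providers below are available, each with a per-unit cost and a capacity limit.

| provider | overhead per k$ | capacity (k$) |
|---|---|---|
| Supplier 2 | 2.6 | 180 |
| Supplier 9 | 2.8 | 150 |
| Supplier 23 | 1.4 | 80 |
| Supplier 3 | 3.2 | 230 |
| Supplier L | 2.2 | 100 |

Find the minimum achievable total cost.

Cheapest first:
Supplier 23 (1.4): use full 80 ; 630 k$ to go.
Take 100 from Supplier L at 2.2 ; need 530 more.
Take 180 from Supplier 2 at 2.6 ; need 350 more.
Take 150 from Supplier 9 at 2.8 ; need 200 more.
Take 200 from Supplier 3 at 3.2 to finish.
Cost = 80×1.4 + 100×2.2 + 180×2.6 + 150×2.8 + 200×3.2 = 1860.

1860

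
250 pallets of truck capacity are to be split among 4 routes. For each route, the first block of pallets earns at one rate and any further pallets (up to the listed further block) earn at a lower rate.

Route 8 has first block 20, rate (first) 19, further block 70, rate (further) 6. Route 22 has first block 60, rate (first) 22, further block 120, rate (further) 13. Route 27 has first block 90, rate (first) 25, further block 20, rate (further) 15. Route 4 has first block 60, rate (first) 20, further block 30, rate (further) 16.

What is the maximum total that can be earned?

5470

Treat each block as its own option and order by rate: Route 27/T1 25 > Route 22/T1 22 > Route 4/T1 20 > Route 8/T1 19 > Route 4/T2 16 > Route 27/T2 15 > Route 22/T2 13 > Route 8/T2 6.
Fill Route 27 T1 block (90 at 25) → 160 left.
Fill Route 22 T1 block (60 at 22) → 100 left.
Route 4/T1 (20): +60 → 40 left.
Route 8 T1 at 19: fill all 20 → 20 left.
Route 4/T2: +20 of 30 at 16; pool empty.
Total = 25×90 + 22×60 + 20×60 + 19×20 + 16×20 = 5470.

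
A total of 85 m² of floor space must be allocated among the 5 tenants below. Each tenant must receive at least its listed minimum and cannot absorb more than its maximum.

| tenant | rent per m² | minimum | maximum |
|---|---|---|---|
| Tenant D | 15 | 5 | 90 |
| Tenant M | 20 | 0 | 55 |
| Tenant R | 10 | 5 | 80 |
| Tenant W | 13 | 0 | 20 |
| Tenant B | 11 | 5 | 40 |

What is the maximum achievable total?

1505

Meeting every minimum uses 5+0+5+0+5 = 15 m², leaving 70.
Highest rent per m² first: Tenant M 20 > Tenant D 15 > Tenant W 13 > Tenant B 11 > Tenant R 10.
Tenant M: +55 to 55 (cap) → 15 left.
Tenant D has room for 85 more but only 15 remain, so it gets 20.
Total = 15×20 + 20×55 + 10×5 + 11×5 = 1505.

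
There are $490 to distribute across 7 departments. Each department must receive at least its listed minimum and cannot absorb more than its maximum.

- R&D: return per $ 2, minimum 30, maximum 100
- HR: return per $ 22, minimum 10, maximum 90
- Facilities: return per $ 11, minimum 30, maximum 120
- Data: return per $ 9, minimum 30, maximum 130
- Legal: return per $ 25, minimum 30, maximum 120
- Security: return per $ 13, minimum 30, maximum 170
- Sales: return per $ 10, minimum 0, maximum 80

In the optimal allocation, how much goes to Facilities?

50

Meeting every minimum uses 30+10+30+30+30+30+0 = 160 $, leaving 330.
Order the departments by return per $: Legal 25 > HR 22 > Security 13 > Facilities 11 > Sales 10 > Data 9 > R&D 2.
Legal takes 90 more to reach its cap of 120 — 240 left.
HR takes 80 more to reach its cap of 90 — 160 left.
Security: +140 to 170 (cap) — 20 left.
Facilities has room for 90 more but only 20 remain, so it gets 50.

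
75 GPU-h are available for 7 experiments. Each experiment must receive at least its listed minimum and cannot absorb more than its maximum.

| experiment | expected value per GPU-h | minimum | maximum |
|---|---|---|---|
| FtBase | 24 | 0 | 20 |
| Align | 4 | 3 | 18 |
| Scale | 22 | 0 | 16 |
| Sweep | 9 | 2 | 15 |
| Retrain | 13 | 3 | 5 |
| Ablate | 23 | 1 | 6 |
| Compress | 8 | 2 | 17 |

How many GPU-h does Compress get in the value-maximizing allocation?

10

Meeting every minimum uses 0+3+0+2+3+1+2 = 11 GPU-h, leaving 64.
Order the experiments by expected value per GPU-h: FtBase 24 > Ablate 23 > Scale 22 > Retrain 13 > Sweep 9 > Compress 8 > Align 4.
Give FtBase 20 more to hit its cap of 20 → 44 left.
Ablate takes 5 more to reach its cap of 6 → 39 left.
Scale takes 16 more to reach its cap of 16 → 23 left.
Retrain takes 2 more to reach its cap of 5 → 21 left.
Give Sweep 13 more to hit its cap of 15 → 8 left.
Only 8 left; Compress takes them to reach 10.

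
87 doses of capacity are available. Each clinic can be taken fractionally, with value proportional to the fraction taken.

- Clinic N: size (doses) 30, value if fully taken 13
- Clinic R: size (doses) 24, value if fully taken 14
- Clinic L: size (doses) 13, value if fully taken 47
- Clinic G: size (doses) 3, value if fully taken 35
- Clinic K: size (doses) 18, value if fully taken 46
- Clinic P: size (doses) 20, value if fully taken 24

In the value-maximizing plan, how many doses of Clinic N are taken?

Sort by value density: Clinic G 35/3≈11.7, Clinic L 47/13≈3.62, Clinic K 46/18≈2.56, Clinic P 24/20≈1.2, Clinic R 14/24≈0.583, Clinic N 13/30≈0.433.
All 3 doses of Clinic G fit (value 35) → 84 remain.
Take all of Clinic L (13 doses, value 47) → 71 doses left.
All 18 doses of Clinic K fit (value 46) → 53 remain.
Take all of Clinic P (20 doses, value 24) → 33 doses left.
Clinic R: take in full, 24 doses for value 14 → 9 left.
Fill the last 9 doses with part of Clinic N: 9/30 of it earns 3.9.

9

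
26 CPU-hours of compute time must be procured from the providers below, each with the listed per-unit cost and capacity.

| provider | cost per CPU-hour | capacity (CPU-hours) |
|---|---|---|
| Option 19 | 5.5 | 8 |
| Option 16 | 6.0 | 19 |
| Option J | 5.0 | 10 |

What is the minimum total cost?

Cheapest first:
Option J at 5.0: take all 10 CPU-hours — 16 still needed.
Take 8 from Option 19 at 5.5 — need 8 more.
Option 16 at 6.0: take 8 of its 19 — requirement met.
Cost = 10×5.0 + 8×5.5 + 8×6.0 = 142.

142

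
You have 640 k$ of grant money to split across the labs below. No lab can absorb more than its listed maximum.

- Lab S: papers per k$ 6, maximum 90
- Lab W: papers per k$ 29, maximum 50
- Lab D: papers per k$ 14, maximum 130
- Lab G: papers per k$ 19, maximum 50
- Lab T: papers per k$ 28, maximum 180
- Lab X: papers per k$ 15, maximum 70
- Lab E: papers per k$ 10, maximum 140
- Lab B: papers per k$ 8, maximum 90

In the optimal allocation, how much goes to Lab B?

20

Rank by papers per k$: Lab W 29 > Lab T 28 > Lab G 19 > Lab X 15 > Lab D 14 > Lab E 10 > Lab B 8 > Lab S 6.
Give Lab W 50 to hit its cap of 50 — 590 left.
Lab T: +180 to 180 (cap) — 410 left.
Give Lab G 50 to hit its cap of 50 — 360 left.
Lab X: +70 to 70 (cap) — 290 left.
Lab D: +130 to 130 (cap) — 160 left.
Lab E: +140 to 140 (cap) — 20 left.
Lab B has room for 90 but only 20 remain, so it gets 20.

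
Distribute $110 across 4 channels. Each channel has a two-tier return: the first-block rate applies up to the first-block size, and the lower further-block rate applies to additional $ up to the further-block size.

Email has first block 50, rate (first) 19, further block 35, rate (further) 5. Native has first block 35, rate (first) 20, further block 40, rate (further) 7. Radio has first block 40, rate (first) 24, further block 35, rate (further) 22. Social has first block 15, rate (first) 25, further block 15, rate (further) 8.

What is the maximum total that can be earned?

2505

Order all 8 blocks by rate: Social/T1 25 > Radio/T1 24 > Radio/T2 22 > Native/T1 20 > Email/T1 19 > Social/T2 8 > Native/T2 7 > Email/T2 5.
Social T1 at 25: fill all 15 — 95 left.
Fill Radio T1 block (40 at 24) — 55 left.
Radio T2 at 22: fill all 35 — 20 left.
20 remain; put them into Native T1 at 20.
Total = 25×15 + 24×40 + 22×35 + 20×20 = 2505.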